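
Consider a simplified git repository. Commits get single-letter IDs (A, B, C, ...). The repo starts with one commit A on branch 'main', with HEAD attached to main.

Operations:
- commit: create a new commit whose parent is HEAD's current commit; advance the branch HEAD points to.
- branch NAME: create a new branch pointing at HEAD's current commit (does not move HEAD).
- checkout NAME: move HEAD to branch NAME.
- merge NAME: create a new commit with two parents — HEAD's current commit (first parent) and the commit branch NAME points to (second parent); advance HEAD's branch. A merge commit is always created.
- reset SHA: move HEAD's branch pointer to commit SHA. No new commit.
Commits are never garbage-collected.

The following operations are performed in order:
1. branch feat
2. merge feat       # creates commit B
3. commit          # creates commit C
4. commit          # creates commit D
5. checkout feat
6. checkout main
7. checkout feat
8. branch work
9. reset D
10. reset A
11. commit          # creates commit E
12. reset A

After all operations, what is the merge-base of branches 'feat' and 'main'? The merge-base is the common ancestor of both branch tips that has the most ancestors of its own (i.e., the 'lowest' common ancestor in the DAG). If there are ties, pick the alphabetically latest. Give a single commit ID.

After op 1 (branch): HEAD=main@A [feat=A main=A]
After op 2 (merge): HEAD=main@B [feat=A main=B]
After op 3 (commit): HEAD=main@C [feat=A main=C]
After op 4 (commit): HEAD=main@D [feat=A main=D]
After op 5 (checkout): HEAD=feat@A [feat=A main=D]
After op 6 (checkout): HEAD=main@D [feat=A main=D]
After op 7 (checkout): HEAD=feat@A [feat=A main=D]
After op 8 (branch): HEAD=feat@A [feat=A main=D work=A]
After op 9 (reset): HEAD=feat@D [feat=D main=D work=A]
After op 10 (reset): HEAD=feat@A [feat=A main=D work=A]
After op 11 (commit): HEAD=feat@E [feat=E main=D work=A]
After op 12 (reset): HEAD=feat@A [feat=A main=D work=A]
ancestors(feat=A): ['A']
ancestors(main=D): ['A', 'B', 'C', 'D']
common: ['A']

Answer: A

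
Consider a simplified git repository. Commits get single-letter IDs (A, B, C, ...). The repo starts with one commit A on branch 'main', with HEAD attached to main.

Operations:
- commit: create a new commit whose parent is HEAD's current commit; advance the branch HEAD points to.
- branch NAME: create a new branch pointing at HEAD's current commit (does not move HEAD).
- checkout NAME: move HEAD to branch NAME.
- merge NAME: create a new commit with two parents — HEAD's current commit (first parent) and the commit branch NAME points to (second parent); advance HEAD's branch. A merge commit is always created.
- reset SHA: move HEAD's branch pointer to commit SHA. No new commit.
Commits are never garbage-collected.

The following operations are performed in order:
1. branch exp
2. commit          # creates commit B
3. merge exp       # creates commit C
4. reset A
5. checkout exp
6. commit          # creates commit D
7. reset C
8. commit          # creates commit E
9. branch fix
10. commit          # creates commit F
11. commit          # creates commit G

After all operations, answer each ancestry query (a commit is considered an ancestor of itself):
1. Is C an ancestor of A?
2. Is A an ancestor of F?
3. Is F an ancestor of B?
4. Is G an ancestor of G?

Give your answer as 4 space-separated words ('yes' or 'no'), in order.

After op 1 (branch): HEAD=main@A [exp=A main=A]
After op 2 (commit): HEAD=main@B [exp=A main=B]
After op 3 (merge): HEAD=main@C [exp=A main=C]
After op 4 (reset): HEAD=main@A [exp=A main=A]
After op 5 (checkout): HEAD=exp@A [exp=A main=A]
After op 6 (commit): HEAD=exp@D [exp=D main=A]
After op 7 (reset): HEAD=exp@C [exp=C main=A]
After op 8 (commit): HEAD=exp@E [exp=E main=A]
After op 9 (branch): HEAD=exp@E [exp=E fix=E main=A]
After op 10 (commit): HEAD=exp@F [exp=F fix=E main=A]
After op 11 (commit): HEAD=exp@G [exp=G fix=E main=A]
ancestors(A) = {A}; C in? no
ancestors(F) = {A,B,C,E,F}; A in? yes
ancestors(B) = {A,B}; F in? no
ancestors(G) = {A,B,C,E,F,G}; G in? yes

Answer: no yes no yes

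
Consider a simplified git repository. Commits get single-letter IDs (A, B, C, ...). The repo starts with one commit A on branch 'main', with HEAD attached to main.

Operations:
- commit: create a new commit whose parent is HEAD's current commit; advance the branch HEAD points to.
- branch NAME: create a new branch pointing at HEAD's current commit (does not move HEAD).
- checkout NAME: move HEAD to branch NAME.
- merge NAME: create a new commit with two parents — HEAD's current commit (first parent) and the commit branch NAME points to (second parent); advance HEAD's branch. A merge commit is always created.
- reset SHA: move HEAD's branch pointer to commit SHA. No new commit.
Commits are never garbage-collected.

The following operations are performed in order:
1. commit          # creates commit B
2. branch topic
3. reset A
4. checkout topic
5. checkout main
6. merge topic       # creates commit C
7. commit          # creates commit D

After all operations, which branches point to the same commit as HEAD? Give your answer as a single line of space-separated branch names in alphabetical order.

After op 1 (commit): HEAD=main@B [main=B]
After op 2 (branch): HEAD=main@B [main=B topic=B]
After op 3 (reset): HEAD=main@A [main=A topic=B]
After op 4 (checkout): HEAD=topic@B [main=A topic=B]
After op 5 (checkout): HEAD=main@A [main=A topic=B]
After op 6 (merge): HEAD=main@C [main=C topic=B]
After op 7 (commit): HEAD=main@D [main=D topic=B]

Answer: main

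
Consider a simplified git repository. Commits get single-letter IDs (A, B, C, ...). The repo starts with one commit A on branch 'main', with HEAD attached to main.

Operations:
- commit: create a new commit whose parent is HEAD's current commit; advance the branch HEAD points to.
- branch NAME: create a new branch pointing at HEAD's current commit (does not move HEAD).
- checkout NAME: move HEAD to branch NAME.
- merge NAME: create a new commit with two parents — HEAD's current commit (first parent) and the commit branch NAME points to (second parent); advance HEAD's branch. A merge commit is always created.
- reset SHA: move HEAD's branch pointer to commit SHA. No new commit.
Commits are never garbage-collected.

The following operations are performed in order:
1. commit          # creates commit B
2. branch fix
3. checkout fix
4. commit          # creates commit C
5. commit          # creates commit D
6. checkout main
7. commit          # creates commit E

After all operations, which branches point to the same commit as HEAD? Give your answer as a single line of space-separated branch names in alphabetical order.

Answer: main

Derivation:
After op 1 (commit): HEAD=main@B [main=B]
After op 2 (branch): HEAD=main@B [fix=B main=B]
After op 3 (checkout): HEAD=fix@B [fix=B main=B]
After op 4 (commit): HEAD=fix@C [fix=C main=B]
After op 5 (commit): HEAD=fix@D [fix=D main=B]
After op 6 (checkout): HEAD=main@B [fix=D main=B]
After op 7 (commit): HEAD=main@E [fix=D main=E]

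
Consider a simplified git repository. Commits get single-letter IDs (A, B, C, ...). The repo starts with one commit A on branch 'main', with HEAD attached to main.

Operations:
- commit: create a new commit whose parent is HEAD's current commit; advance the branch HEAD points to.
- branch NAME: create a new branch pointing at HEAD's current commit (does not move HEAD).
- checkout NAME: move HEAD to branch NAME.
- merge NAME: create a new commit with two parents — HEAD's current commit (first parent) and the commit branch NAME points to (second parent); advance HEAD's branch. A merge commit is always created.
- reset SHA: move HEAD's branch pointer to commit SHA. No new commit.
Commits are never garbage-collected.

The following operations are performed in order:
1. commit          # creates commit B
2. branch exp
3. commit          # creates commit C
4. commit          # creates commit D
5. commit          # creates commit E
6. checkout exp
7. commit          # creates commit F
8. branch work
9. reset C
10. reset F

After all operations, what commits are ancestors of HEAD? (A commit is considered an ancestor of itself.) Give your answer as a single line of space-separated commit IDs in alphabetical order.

Answer: A B F

Derivation:
After op 1 (commit): HEAD=main@B [main=B]
After op 2 (branch): HEAD=main@B [exp=B main=B]
After op 3 (commit): HEAD=main@C [exp=B main=C]
After op 4 (commit): HEAD=main@D [exp=B main=D]
After op 5 (commit): HEAD=main@E [exp=B main=E]
After op 6 (checkout): HEAD=exp@B [exp=B main=E]
After op 7 (commit): HEAD=exp@F [exp=F main=E]
After op 8 (branch): HEAD=exp@F [exp=F main=E work=F]
After op 9 (reset): HEAD=exp@C [exp=C main=E work=F]
After op 10 (reset): HEAD=exp@F [exp=F main=E work=F]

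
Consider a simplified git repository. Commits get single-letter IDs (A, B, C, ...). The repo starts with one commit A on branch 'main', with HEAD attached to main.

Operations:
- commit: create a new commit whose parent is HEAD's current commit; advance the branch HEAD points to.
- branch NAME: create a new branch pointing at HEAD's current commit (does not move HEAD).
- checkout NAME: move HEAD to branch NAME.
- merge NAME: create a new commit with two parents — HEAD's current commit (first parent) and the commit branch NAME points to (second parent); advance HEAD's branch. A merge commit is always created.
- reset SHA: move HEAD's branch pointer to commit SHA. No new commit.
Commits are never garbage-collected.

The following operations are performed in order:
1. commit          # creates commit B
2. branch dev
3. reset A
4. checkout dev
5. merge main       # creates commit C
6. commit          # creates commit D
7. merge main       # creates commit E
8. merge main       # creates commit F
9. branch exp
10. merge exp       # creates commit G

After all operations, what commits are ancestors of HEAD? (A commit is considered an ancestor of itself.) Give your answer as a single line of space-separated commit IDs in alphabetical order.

After op 1 (commit): HEAD=main@B [main=B]
After op 2 (branch): HEAD=main@B [dev=B main=B]
After op 3 (reset): HEAD=main@A [dev=B main=A]
After op 4 (checkout): HEAD=dev@B [dev=B main=A]
After op 5 (merge): HEAD=dev@C [dev=C main=A]
After op 6 (commit): HEAD=dev@D [dev=D main=A]
After op 7 (merge): HEAD=dev@E [dev=E main=A]
After op 8 (merge): HEAD=dev@F [dev=F main=A]
After op 9 (branch): HEAD=dev@F [dev=F exp=F main=A]
After op 10 (merge): HEAD=dev@G [dev=G exp=F main=A]

Answer: A B C D E F G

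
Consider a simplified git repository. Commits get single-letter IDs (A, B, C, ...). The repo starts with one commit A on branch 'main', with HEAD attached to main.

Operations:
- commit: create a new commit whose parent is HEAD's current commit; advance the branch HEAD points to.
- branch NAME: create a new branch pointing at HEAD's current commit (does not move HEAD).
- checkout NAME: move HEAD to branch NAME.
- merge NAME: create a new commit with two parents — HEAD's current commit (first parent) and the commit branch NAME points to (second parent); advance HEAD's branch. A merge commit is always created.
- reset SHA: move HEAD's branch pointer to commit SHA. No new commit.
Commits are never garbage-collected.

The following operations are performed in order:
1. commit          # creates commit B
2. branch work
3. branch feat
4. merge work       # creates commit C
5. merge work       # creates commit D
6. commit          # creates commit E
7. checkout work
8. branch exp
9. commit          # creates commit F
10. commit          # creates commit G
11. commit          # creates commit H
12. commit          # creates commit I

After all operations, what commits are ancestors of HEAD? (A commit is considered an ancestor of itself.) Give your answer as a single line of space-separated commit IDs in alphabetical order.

Answer: A B F G H I

Derivation:
After op 1 (commit): HEAD=main@B [main=B]
After op 2 (branch): HEAD=main@B [main=B work=B]
After op 3 (branch): HEAD=main@B [feat=B main=B work=B]
After op 4 (merge): HEAD=main@C [feat=B main=C work=B]
After op 5 (merge): HEAD=main@D [feat=B main=D work=B]
After op 6 (commit): HEAD=main@E [feat=B main=E work=B]
After op 7 (checkout): HEAD=work@B [feat=B main=E work=B]
After op 8 (branch): HEAD=work@B [exp=B feat=B main=E work=B]
After op 9 (commit): HEAD=work@F [exp=B feat=B main=E work=F]
After op 10 (commit): HEAD=work@G [exp=B feat=B main=E work=G]
After op 11 (commit): HEAD=work@H [exp=B feat=B main=E work=H]
After op 12 (commit): HEAD=work@I [exp=B feat=B main=E work=I]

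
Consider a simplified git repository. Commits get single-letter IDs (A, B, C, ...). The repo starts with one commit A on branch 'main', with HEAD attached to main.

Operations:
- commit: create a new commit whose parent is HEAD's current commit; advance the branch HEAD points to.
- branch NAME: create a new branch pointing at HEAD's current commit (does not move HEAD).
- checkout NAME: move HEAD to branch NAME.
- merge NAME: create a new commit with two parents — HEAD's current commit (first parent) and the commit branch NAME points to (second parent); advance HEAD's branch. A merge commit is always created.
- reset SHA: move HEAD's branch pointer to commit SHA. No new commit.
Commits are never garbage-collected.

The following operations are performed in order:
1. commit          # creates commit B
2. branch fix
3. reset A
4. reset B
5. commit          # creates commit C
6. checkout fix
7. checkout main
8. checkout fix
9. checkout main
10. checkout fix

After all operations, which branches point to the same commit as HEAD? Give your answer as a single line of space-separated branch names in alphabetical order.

After op 1 (commit): HEAD=main@B [main=B]
After op 2 (branch): HEAD=main@B [fix=B main=B]
After op 3 (reset): HEAD=main@A [fix=B main=A]
After op 4 (reset): HEAD=main@B [fix=B main=B]
After op 5 (commit): HEAD=main@C [fix=B main=C]
After op 6 (checkout): HEAD=fix@B [fix=B main=C]
After op 7 (checkout): HEAD=main@C [fix=B main=C]
After op 8 (checkout): HEAD=fix@B [fix=B main=C]
After op 9 (checkout): HEAD=main@C [fix=B main=C]
After op 10 (checkout): HEAD=fix@B [fix=B main=C]

Answer: fix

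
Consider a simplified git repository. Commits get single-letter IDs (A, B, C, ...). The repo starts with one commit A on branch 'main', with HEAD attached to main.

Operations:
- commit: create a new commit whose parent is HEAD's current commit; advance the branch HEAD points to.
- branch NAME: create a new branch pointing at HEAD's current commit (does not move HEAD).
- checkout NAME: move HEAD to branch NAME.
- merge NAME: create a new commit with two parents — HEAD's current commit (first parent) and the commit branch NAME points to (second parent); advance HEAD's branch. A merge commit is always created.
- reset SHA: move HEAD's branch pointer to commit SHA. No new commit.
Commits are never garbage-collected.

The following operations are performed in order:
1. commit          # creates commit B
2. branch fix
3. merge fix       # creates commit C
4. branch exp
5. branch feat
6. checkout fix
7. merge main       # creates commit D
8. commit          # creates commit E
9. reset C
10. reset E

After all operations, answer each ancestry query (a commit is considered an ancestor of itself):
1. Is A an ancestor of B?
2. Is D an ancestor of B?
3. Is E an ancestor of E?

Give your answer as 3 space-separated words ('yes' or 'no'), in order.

Answer: yes no yes

Derivation:
After op 1 (commit): HEAD=main@B [main=B]
After op 2 (branch): HEAD=main@B [fix=B main=B]
After op 3 (merge): HEAD=main@C [fix=B main=C]
After op 4 (branch): HEAD=main@C [exp=C fix=B main=C]
After op 5 (branch): HEAD=main@C [exp=C feat=C fix=B main=C]
After op 6 (checkout): HEAD=fix@B [exp=C feat=C fix=B main=C]
After op 7 (merge): HEAD=fix@D [exp=C feat=C fix=D main=C]
After op 8 (commit): HEAD=fix@E [exp=C feat=C fix=E main=C]
After op 9 (reset): HEAD=fix@C [exp=C feat=C fix=C main=C]
After op 10 (reset): HEAD=fix@E [exp=C feat=C fix=E main=C]
ancestors(B) = {A,B}; A in? yes
ancestors(B) = {A,B}; D in? no
ancestors(E) = {A,B,C,D,E}; E in? yes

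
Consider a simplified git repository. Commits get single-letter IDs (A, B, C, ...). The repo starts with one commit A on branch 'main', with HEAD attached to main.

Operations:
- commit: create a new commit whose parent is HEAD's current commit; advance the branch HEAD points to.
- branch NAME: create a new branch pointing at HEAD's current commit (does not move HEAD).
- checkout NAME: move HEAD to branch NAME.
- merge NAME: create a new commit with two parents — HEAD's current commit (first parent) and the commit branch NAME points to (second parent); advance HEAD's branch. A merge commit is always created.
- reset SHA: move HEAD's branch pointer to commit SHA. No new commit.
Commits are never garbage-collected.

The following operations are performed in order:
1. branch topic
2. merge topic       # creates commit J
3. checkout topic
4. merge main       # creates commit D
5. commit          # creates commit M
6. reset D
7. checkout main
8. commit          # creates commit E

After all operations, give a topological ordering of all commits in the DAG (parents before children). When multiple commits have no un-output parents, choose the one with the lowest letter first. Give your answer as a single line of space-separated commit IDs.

Answer: A J D E M

Derivation:
After op 1 (branch): HEAD=main@A [main=A topic=A]
After op 2 (merge): HEAD=main@J [main=J topic=A]
After op 3 (checkout): HEAD=topic@A [main=J topic=A]
After op 4 (merge): HEAD=topic@D [main=J topic=D]
After op 5 (commit): HEAD=topic@M [main=J topic=M]
After op 6 (reset): HEAD=topic@D [main=J topic=D]
After op 7 (checkout): HEAD=main@J [main=J topic=D]
After op 8 (commit): HEAD=main@E [main=E topic=D]
commit A: parents=[]
commit D: parents=['A', 'J']
commit E: parents=['J']
commit J: parents=['A', 'A']
commit M: parents=['D']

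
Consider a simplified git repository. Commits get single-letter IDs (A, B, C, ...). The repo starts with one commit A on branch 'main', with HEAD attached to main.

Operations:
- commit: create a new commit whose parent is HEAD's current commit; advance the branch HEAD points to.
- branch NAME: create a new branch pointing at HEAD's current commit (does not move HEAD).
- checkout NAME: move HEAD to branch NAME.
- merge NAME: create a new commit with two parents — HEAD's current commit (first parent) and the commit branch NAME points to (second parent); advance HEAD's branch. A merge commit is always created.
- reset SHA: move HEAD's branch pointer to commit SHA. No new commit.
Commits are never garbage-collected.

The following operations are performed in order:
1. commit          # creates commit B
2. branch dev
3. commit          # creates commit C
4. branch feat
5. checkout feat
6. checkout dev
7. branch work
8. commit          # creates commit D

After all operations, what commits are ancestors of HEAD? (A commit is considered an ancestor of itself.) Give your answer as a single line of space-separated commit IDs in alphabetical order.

Answer: A B D

Derivation:
After op 1 (commit): HEAD=main@B [main=B]
After op 2 (branch): HEAD=main@B [dev=B main=B]
After op 3 (commit): HEAD=main@C [dev=B main=C]
After op 4 (branch): HEAD=main@C [dev=B feat=C main=C]
After op 5 (checkout): HEAD=feat@C [dev=B feat=C main=C]
After op 6 (checkout): HEAD=dev@B [dev=B feat=C main=C]
After op 7 (branch): HEAD=dev@B [dev=B feat=C main=C work=B]
After op 8 (commit): HEAD=dev@D [dev=D feat=C main=C work=B]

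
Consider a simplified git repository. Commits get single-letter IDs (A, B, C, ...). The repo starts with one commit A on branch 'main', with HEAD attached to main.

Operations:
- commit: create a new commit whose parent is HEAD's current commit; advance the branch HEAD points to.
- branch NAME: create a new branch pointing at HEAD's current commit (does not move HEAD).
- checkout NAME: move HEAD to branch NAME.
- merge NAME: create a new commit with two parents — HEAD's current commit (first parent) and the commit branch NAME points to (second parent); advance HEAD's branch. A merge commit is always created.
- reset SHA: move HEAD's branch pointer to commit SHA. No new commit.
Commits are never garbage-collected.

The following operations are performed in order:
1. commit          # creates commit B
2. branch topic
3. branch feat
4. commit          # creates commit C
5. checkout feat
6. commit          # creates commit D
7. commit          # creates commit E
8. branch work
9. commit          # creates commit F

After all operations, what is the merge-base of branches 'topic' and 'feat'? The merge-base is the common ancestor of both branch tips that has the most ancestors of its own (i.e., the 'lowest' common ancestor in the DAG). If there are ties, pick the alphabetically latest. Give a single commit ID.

After op 1 (commit): HEAD=main@B [main=B]
After op 2 (branch): HEAD=main@B [main=B topic=B]
After op 3 (branch): HEAD=main@B [feat=B main=B topic=B]
After op 4 (commit): HEAD=main@C [feat=B main=C topic=B]
After op 5 (checkout): HEAD=feat@B [feat=B main=C topic=B]
After op 6 (commit): HEAD=feat@D [feat=D main=C topic=B]
After op 7 (commit): HEAD=feat@E [feat=E main=C topic=B]
After op 8 (branch): HEAD=feat@E [feat=E main=C topic=B work=E]
After op 9 (commit): HEAD=feat@F [feat=F main=C topic=B work=E]
ancestors(topic=B): ['A', 'B']
ancestors(feat=F): ['A', 'B', 'D', 'E', 'F']
common: ['A', 'B']

Answer: B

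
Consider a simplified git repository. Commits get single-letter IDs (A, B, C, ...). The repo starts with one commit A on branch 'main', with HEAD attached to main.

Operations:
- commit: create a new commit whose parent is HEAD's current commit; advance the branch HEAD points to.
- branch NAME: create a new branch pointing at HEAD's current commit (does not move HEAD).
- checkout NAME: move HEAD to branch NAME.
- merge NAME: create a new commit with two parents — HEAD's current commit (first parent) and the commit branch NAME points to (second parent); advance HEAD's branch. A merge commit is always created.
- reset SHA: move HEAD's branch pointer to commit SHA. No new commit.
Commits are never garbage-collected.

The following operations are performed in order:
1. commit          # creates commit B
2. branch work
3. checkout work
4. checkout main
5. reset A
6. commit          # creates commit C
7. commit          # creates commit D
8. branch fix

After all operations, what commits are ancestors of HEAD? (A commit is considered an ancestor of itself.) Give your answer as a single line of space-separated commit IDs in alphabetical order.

After op 1 (commit): HEAD=main@B [main=B]
After op 2 (branch): HEAD=main@B [main=B work=B]
After op 3 (checkout): HEAD=work@B [main=B work=B]
After op 4 (checkout): HEAD=main@B [main=B work=B]
After op 5 (reset): HEAD=main@A [main=A work=B]
After op 6 (commit): HEAD=main@C [main=C work=B]
After op 7 (commit): HEAD=main@D [main=D work=B]
After op 8 (branch): HEAD=main@D [fix=D main=D work=B]

Answer: A C D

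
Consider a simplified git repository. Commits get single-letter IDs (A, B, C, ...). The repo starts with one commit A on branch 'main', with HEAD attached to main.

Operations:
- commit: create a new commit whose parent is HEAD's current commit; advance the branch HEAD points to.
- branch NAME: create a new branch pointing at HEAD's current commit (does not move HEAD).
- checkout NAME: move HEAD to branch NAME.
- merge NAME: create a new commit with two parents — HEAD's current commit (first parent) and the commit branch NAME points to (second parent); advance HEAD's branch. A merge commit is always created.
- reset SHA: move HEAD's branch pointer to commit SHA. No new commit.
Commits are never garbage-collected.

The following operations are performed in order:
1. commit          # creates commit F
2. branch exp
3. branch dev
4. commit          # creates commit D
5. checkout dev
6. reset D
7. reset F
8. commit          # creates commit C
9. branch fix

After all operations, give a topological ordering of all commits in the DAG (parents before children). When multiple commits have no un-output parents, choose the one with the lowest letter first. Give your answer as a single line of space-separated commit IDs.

After op 1 (commit): HEAD=main@F [main=F]
After op 2 (branch): HEAD=main@F [exp=F main=F]
After op 3 (branch): HEAD=main@F [dev=F exp=F main=F]
After op 4 (commit): HEAD=main@D [dev=F exp=F main=D]
After op 5 (checkout): HEAD=dev@F [dev=F exp=F main=D]
After op 6 (reset): HEAD=dev@D [dev=D exp=F main=D]
After op 7 (reset): HEAD=dev@F [dev=F exp=F main=D]
After op 8 (commit): HEAD=dev@C [dev=C exp=F main=D]
After op 9 (branch): HEAD=dev@C [dev=C exp=F fix=C main=D]
commit A: parents=[]
commit C: parents=['F']
commit D: parents=['F']
commit F: parents=['A']

Answer: A F C D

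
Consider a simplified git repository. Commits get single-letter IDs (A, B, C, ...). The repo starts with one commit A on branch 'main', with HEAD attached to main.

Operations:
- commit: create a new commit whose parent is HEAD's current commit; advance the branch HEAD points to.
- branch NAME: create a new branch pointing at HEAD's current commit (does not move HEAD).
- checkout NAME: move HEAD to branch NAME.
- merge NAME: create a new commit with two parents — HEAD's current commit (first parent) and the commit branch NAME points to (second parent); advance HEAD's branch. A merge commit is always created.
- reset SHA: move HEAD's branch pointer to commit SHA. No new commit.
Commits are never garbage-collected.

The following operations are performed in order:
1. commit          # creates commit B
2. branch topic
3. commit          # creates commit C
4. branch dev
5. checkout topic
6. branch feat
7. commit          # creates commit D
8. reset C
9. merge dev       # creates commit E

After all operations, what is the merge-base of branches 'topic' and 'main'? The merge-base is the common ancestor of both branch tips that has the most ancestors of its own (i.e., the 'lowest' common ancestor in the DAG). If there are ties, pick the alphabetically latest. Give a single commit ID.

Answer: C

Derivation:
After op 1 (commit): HEAD=main@B [main=B]
After op 2 (branch): HEAD=main@B [main=B topic=B]
After op 3 (commit): HEAD=main@C [main=C topic=B]
After op 4 (branch): HEAD=main@C [dev=C main=C topic=B]
After op 5 (checkout): HEAD=topic@B [dev=C main=C topic=B]
After op 6 (branch): HEAD=topic@B [dev=C feat=B main=C topic=B]
After op 7 (commit): HEAD=topic@D [dev=C feat=B main=C topic=D]
After op 8 (reset): HEAD=topic@C [dev=C feat=B main=C topic=C]
After op 9 (merge): HEAD=topic@E [dev=C feat=B main=C topic=E]
ancestors(topic=E): ['A', 'B', 'C', 'E']
ancestors(main=C): ['A', 'B', 'C']
common: ['A', 'B', 'C']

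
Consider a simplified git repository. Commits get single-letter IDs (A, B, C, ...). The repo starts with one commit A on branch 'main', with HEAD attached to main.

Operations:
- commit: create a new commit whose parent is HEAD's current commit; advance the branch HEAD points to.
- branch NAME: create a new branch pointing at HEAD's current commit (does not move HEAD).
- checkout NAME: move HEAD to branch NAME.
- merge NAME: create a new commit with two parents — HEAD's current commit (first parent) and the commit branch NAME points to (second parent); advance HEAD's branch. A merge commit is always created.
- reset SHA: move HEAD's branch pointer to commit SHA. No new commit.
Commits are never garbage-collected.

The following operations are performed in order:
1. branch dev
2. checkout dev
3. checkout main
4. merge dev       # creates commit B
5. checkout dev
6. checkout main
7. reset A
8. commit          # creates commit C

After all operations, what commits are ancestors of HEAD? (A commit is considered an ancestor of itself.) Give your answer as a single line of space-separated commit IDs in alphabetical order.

After op 1 (branch): HEAD=main@A [dev=A main=A]
After op 2 (checkout): HEAD=dev@A [dev=A main=A]
After op 3 (checkout): HEAD=main@A [dev=A main=A]
After op 4 (merge): HEAD=main@B [dev=A main=B]
After op 5 (checkout): HEAD=dev@A [dev=A main=B]
After op 6 (checkout): HEAD=main@B [dev=A main=B]
After op 7 (reset): HEAD=main@A [dev=A main=A]
After op 8 (commit): HEAD=main@C [dev=A main=C]

Answer: A C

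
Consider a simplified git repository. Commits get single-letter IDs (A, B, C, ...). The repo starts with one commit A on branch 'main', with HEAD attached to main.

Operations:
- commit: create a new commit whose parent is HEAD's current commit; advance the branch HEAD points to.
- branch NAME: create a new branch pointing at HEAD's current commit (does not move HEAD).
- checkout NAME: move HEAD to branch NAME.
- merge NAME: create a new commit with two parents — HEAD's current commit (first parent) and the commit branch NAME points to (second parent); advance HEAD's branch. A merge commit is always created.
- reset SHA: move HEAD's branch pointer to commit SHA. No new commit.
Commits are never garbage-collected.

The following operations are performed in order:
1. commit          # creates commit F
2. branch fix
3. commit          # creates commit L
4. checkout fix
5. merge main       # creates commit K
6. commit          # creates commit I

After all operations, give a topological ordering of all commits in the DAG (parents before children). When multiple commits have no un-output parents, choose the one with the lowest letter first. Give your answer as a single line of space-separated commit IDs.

After op 1 (commit): HEAD=main@F [main=F]
After op 2 (branch): HEAD=main@F [fix=F main=F]
After op 3 (commit): HEAD=main@L [fix=F main=L]
After op 4 (checkout): HEAD=fix@F [fix=F main=L]
After op 5 (merge): HEAD=fix@K [fix=K main=L]
After op 6 (commit): HEAD=fix@I [fix=I main=L]
commit A: parents=[]
commit F: parents=['A']
commit I: parents=['K']
commit K: parents=['F', 'L']
commit L: parents=['F']

Answer: A F L K I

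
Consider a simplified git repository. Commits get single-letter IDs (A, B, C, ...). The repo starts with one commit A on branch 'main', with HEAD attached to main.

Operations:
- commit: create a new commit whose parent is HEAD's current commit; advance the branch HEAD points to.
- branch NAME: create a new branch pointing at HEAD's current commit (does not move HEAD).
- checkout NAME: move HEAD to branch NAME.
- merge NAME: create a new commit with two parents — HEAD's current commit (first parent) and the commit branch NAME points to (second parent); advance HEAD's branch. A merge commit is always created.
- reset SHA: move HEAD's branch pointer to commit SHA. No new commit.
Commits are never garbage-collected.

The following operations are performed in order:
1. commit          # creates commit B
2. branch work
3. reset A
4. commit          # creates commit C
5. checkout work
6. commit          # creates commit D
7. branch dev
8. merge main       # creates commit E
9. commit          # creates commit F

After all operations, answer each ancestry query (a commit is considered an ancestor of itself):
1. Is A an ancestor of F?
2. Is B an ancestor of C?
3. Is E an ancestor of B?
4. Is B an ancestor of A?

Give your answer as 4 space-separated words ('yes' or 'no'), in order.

After op 1 (commit): HEAD=main@B [main=B]
After op 2 (branch): HEAD=main@B [main=B work=B]
After op 3 (reset): HEAD=main@A [main=A work=B]
After op 4 (commit): HEAD=main@C [main=C work=B]
After op 5 (checkout): HEAD=work@B [main=C work=B]
After op 6 (commit): HEAD=work@D [main=C work=D]
After op 7 (branch): HEAD=work@D [dev=D main=C work=D]
After op 8 (merge): HEAD=work@E [dev=D main=C work=E]
After op 9 (commit): HEAD=work@F [dev=D main=C work=F]
ancestors(F) = {A,B,C,D,E,F}; A in? yes
ancestors(C) = {A,C}; B in? no
ancestors(B) = {A,B}; E in? no
ancestors(A) = {A}; B in? no

Answer: yes no no no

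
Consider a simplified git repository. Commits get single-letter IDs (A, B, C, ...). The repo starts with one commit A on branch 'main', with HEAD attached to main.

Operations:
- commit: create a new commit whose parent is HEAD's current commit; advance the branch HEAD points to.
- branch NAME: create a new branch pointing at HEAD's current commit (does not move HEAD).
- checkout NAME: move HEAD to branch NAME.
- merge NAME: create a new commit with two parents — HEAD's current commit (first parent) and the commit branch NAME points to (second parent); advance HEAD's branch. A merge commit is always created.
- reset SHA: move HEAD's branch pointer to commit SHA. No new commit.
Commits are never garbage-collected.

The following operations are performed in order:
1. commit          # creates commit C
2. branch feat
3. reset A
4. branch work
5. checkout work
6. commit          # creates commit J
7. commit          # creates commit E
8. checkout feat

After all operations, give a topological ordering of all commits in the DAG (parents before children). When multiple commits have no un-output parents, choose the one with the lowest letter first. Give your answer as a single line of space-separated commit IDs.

After op 1 (commit): HEAD=main@C [main=C]
After op 2 (branch): HEAD=main@C [feat=C main=C]
After op 3 (reset): HEAD=main@A [feat=C main=A]
After op 4 (branch): HEAD=main@A [feat=C main=A work=A]
After op 5 (checkout): HEAD=work@A [feat=C main=A work=A]
After op 6 (commit): HEAD=work@J [feat=C main=A work=J]
After op 7 (commit): HEAD=work@E [feat=C main=A work=E]
After op 8 (checkout): HEAD=feat@C [feat=C main=A work=E]
commit A: parents=[]
commit C: parents=['A']
commit E: parents=['J']
commit J: parents=['A']

Answer: A C J E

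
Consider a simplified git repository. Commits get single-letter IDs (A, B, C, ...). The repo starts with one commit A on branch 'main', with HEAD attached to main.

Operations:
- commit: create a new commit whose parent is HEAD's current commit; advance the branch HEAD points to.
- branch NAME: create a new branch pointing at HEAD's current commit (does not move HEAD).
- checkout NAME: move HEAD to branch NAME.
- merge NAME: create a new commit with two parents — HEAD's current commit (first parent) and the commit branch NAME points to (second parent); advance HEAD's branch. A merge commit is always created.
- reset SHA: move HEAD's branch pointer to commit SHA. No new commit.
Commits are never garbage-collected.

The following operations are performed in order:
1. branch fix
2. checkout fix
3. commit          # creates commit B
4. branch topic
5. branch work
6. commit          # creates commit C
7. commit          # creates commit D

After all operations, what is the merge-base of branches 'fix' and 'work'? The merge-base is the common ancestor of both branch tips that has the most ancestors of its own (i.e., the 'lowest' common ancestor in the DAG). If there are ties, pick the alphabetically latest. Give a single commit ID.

Answer: B

Derivation:
After op 1 (branch): HEAD=main@A [fix=A main=A]
After op 2 (checkout): HEAD=fix@A [fix=A main=A]
After op 3 (commit): HEAD=fix@B [fix=B main=A]
After op 4 (branch): HEAD=fix@B [fix=B main=A topic=B]
After op 5 (branch): HEAD=fix@B [fix=B main=A topic=B work=B]
After op 6 (commit): HEAD=fix@C [fix=C main=A topic=B work=B]
After op 7 (commit): HEAD=fix@D [fix=D main=A topic=B work=B]
ancestors(fix=D): ['A', 'B', 'C', 'D']
ancestors(work=B): ['A', 'B']
common: ['A', 'B']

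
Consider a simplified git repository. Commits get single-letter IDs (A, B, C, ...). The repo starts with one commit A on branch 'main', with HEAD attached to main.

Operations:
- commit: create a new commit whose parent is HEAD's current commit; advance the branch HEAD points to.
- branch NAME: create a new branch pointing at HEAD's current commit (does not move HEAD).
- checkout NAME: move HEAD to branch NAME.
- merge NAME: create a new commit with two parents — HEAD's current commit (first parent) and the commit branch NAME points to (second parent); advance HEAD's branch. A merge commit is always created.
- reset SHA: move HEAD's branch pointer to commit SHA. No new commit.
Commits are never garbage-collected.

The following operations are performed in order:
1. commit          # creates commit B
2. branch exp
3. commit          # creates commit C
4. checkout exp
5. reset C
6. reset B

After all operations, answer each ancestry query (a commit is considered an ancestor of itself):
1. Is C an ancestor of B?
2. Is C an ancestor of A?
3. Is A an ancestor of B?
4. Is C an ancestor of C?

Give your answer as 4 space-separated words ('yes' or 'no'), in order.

After op 1 (commit): HEAD=main@B [main=B]
After op 2 (branch): HEAD=main@B [exp=B main=B]
After op 3 (commit): HEAD=main@C [exp=B main=C]
After op 4 (checkout): HEAD=exp@B [exp=B main=C]
After op 5 (reset): HEAD=exp@C [exp=C main=C]
After op 6 (reset): HEAD=exp@B [exp=B main=C]
ancestors(B) = {A,B}; C in? no
ancestors(A) = {A}; C in? no
ancestors(B) = {A,B}; A in? yes
ancestors(C) = {A,B,C}; C in? yes

Answer: no no yes yes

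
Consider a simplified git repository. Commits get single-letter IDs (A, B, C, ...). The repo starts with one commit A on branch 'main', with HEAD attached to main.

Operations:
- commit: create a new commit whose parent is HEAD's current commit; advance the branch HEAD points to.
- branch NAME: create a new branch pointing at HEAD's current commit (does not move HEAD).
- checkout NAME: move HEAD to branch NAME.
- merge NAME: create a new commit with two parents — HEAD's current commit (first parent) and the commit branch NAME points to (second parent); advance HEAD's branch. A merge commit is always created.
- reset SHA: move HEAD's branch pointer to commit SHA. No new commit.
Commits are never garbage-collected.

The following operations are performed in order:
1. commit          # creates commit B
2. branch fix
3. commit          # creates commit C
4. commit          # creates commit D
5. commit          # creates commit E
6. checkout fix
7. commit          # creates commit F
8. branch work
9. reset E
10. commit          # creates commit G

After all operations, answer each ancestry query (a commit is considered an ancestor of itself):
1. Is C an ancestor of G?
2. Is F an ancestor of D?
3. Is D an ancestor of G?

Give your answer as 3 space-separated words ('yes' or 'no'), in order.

After op 1 (commit): HEAD=main@B [main=B]
After op 2 (branch): HEAD=main@B [fix=B main=B]
After op 3 (commit): HEAD=main@C [fix=B main=C]
After op 4 (commit): HEAD=main@D [fix=B main=D]
After op 5 (commit): HEAD=main@E [fix=B main=E]
After op 6 (checkout): HEAD=fix@B [fix=B main=E]
After op 7 (commit): HEAD=fix@F [fix=F main=E]
After op 8 (branch): HEAD=fix@F [fix=F main=E work=F]
After op 9 (reset): HEAD=fix@E [fix=E main=E work=F]
After op 10 (commit): HEAD=fix@G [fix=G main=E work=F]
ancestors(G) = {A,B,C,D,E,G}; C in? yes
ancestors(D) = {A,B,C,D}; F in? no
ancestors(G) = {A,B,C,D,E,G}; D in? yes

Answer: yes no yes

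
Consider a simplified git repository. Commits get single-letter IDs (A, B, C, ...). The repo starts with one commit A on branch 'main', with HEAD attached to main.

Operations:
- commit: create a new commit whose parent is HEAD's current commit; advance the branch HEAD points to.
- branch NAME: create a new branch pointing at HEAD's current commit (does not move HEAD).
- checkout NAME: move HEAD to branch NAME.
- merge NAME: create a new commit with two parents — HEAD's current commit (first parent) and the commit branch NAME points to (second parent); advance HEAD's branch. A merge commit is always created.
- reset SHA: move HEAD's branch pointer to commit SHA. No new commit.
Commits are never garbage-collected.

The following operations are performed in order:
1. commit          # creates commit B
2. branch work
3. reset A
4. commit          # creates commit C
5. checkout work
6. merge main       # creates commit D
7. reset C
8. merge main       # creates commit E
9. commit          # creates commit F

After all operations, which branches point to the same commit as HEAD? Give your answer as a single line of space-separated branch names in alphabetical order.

After op 1 (commit): HEAD=main@B [main=B]
After op 2 (branch): HEAD=main@B [main=B work=B]
After op 3 (reset): HEAD=main@A [main=A work=B]
After op 4 (commit): HEAD=main@C [main=C work=B]
After op 5 (checkout): HEAD=work@B [main=C work=B]
After op 6 (merge): HEAD=work@D [main=C work=D]
After op 7 (reset): HEAD=work@C [main=C work=C]
After op 8 (merge): HEAD=work@E [main=C work=E]
After op 9 (commit): HEAD=work@F [main=C work=F]

Answer: work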